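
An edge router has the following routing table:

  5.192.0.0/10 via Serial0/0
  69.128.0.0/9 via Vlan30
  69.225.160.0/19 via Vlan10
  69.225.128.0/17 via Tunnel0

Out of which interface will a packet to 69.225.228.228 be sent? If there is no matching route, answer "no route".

Tunnel0

Routes whose prefix contains 69.225.228.228:
  69.128.0.0/9 (69.128.0.0 - 69.255.255.255) -> Vlan30
  69.225.128.0/17 (69.225.128.0 - 69.225.255.255) -> Tunnel0
More-specific entries that do NOT match:
  69.225.160.0/19 (69.225.160.0 - 69.225.191.255) does not contain 69.225.228.228
Longest matching prefix is /17 -> interface Tunnel0.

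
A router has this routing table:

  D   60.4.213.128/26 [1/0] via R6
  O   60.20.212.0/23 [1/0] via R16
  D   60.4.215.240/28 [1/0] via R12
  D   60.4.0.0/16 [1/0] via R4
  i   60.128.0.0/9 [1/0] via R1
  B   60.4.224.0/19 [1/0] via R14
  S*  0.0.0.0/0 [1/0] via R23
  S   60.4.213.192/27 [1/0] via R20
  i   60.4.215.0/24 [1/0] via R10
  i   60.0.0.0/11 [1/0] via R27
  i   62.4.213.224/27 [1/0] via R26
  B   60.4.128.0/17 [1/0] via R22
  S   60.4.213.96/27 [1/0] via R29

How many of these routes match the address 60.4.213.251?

4

Prefixes containing 60.4.213.251:
  0.0.0.0/0 (default, matches everything)
  60.0.0.0/11 (60.0.0.0 - 60.31.255.255)
  60.4.0.0/16 (60.4.0.0 - 60.4.255.255)
  60.4.128.0/17 (60.4.128.0 - 60.4.255.255)
Total matching entries: 4.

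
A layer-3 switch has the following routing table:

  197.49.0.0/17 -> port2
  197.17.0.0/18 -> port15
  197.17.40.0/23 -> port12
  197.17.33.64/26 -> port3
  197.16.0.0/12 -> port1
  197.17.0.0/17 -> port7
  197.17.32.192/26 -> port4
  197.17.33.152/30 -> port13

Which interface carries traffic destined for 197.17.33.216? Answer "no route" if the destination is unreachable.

port15

Routes whose prefix contains 197.17.33.216:
  197.16.0.0/12 (197.16.0.0 - 197.31.255.255) -> port1
  197.17.0.0/17 (197.17.0.0 - 197.17.127.255) -> port7
  197.17.0.0/18 (197.17.0.0 - 197.17.63.255) -> port15
More-specific entries that do NOT match:
  197.17.33.152/30 (197.17.33.152 - 197.17.33.155) does not contain 197.17.33.216
  197.17.33.64/26 (197.17.33.64 - 197.17.33.127) does not contain 197.17.33.216
  197.17.32.192/26 (197.17.32.192 - 197.17.32.255) does not contain 197.17.33.216
  197.17.40.0/23 (197.17.40.0 - 197.17.41.255) does not contain 197.17.33.216
Longest matching prefix is /18 -> interface port15.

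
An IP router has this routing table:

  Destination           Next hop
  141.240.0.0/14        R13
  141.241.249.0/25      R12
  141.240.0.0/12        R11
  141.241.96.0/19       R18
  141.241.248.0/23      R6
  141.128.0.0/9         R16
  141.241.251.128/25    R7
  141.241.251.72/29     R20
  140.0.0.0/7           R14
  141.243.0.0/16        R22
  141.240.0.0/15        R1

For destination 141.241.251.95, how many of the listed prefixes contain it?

5

Prefixes containing 141.241.251.95:
  140.0.0.0/7 (140.0.0.0 - 141.255.255.255)
  141.128.0.0/9 (141.128.0.0 - 141.255.255.255)
  141.240.0.0/12 (141.240.0.0 - 141.255.255.255)
  141.240.0.0/14 (141.240.0.0 - 141.243.255.255)
  141.240.0.0/15 (141.240.0.0 - 141.241.255.255)
Total matching entries: 5.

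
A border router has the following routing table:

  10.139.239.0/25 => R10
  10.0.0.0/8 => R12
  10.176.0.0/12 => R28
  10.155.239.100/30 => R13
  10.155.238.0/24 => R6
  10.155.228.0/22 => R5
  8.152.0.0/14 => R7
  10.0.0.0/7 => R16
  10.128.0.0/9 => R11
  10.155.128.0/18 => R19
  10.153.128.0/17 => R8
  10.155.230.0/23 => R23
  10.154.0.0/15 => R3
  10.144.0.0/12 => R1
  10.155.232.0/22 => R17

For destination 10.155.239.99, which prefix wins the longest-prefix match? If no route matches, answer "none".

10.154.0.0/15

Entries matching 10.155.239.99:
  10.0.0.0/7 (10.0.0.0 - 11.255.255.255)
  10.0.0.0/8 (10.0.0.0 - 10.255.255.255)
  10.128.0.0/9 (10.128.0.0 - 10.255.255.255)
  10.144.0.0/12 (10.144.0.0 - 10.159.255.255)
  10.154.0.0/15 (10.154.0.0 - 10.155.255.255)
Most specific is 10.154.0.0/15.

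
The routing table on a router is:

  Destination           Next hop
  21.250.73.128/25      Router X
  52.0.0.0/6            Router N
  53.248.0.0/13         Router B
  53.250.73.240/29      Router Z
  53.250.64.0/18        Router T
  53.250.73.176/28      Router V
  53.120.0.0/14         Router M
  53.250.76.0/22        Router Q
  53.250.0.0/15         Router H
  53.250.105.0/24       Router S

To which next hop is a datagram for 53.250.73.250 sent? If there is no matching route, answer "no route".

Routes whose prefix contains 53.250.73.250:
  52.0.0.0/6 (52.0.0.0 - 55.255.255.255) -> Router N
  53.248.0.0/13 (53.248.0.0 - 53.255.255.255) -> Router B
  53.250.0.0/15 (53.250.0.0 - 53.251.255.255) -> Router H
  53.250.64.0/18 (53.250.64.0 - 53.250.127.255) -> Router T
More-specific entries that do NOT match:
  53.250.73.240/29 (53.250.73.240 - 53.250.73.247) does not contain 53.250.73.250
  53.250.73.176/28 (53.250.73.176 - 53.250.73.191) does not contain 53.250.73.250
  21.250.73.128/25 (21.250.73.128 - 21.250.73.255) does not contain 53.250.73.250
  53.250.105.0/24 (53.250.105.0 - 53.250.105.255) does not contain 53.250.73.250
  53.250.76.0/22 (53.250.76.0 - 53.250.79.255) does not contain 53.250.73.250
Longest matching prefix is /18 -> next hop Router T.

Router T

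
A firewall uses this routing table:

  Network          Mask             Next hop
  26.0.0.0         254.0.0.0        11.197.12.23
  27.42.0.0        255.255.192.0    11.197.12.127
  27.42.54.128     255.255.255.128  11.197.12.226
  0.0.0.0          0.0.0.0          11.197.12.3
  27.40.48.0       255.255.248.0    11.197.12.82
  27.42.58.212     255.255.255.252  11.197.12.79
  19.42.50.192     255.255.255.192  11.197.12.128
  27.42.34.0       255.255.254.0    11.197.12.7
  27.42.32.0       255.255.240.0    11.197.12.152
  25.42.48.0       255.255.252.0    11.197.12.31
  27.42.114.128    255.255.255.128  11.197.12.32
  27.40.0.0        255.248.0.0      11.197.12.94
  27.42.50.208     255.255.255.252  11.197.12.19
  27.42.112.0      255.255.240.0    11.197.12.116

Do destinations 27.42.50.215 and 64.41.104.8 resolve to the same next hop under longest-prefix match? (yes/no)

27.42.50.215: longest match 27.42.0.0/18 -> 11.197.12.127
64.41.104.8: longest match 0.0.0.0/0 -> 11.197.12.3

no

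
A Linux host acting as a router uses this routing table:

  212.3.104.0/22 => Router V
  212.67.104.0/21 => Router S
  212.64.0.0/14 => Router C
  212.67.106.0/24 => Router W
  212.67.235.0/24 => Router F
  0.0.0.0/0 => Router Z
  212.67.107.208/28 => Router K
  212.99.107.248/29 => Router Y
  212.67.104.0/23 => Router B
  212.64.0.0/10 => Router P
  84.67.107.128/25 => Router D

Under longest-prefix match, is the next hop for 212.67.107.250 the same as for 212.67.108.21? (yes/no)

yes

212.67.107.250: longest match 212.67.104.0/21 -> Router S
212.67.108.21: longest match 212.67.104.0/21 -> Router S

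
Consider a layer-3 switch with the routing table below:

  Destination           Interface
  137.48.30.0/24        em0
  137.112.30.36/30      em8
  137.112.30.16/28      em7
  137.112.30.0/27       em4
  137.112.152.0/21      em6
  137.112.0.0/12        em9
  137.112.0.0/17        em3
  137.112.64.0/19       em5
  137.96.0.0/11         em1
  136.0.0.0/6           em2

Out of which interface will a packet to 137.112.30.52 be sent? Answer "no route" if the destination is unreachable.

em3

Routes whose prefix contains 137.112.30.52:
  136.0.0.0/6 (136.0.0.0 - 139.255.255.255) -> em2
  137.96.0.0/11 (137.96.0.0 - 137.127.255.255) -> em1
  137.112.0.0/12 (137.112.0.0 - 137.127.255.255) -> em9
  137.112.0.0/17 (137.112.0.0 - 137.112.127.255) -> em3
More-specific entries that do NOT match:
  137.112.30.36/30 (137.112.30.36 - 137.112.30.39) does not contain 137.112.30.52
  137.112.30.16/28 (137.112.30.16 - 137.112.30.31) does not contain 137.112.30.52
  137.112.30.0/27 (137.112.30.0 - 137.112.30.31) does not contain 137.112.30.52
  137.48.30.0/24 (137.48.30.0 - 137.48.30.255) does not contain 137.112.30.52
  137.112.152.0/21 (137.112.152.0 - 137.112.159.255) does not contain 137.112.30.52
  137.112.64.0/19 (137.112.64.0 - 137.112.95.255) does not contain 137.112.30.52
Longest matching prefix is /17 -> interface em3.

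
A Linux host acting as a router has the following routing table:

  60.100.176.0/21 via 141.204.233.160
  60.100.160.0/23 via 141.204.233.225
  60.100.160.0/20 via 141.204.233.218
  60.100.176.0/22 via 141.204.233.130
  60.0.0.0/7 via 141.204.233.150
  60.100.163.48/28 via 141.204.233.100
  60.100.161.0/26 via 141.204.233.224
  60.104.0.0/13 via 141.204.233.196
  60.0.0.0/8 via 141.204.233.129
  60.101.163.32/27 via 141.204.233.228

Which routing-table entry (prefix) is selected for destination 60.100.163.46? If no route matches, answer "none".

60.100.160.0/20

Entries matching 60.100.163.46:
  60.0.0.0/7 (60.0.0.0 - 61.255.255.255)
  60.0.0.0/8 (60.0.0.0 - 60.255.255.255)
  60.100.160.0/20 (60.100.160.0 - 60.100.175.255)
Most specific is 60.100.160.0/20.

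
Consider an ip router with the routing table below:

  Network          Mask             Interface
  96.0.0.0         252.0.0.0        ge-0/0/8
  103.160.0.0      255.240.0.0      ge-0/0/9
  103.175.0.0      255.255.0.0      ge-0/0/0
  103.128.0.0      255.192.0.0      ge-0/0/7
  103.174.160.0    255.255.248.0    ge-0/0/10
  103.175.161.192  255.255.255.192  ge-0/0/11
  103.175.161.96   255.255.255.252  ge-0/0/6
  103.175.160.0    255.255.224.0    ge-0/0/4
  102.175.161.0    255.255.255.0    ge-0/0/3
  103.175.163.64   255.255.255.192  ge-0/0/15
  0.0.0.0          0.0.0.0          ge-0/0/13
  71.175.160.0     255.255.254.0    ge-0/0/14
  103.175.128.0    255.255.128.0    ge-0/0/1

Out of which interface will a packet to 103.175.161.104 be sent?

ge-0/0/4

Routes whose prefix contains 103.175.161.104:
  0.0.0.0/0 (default, matches everything) -> ge-0/0/13
  103.128.0.0/10 (103.128.0.0 - 103.191.255.255) -> ge-0/0/7
  103.160.0.0/12 (103.160.0.0 - 103.175.255.255) -> ge-0/0/9
  103.175.0.0/16 (103.175.0.0 - 103.175.255.255) -> ge-0/0/0
  103.175.128.0/17 (103.175.128.0 - 103.175.255.255) -> ge-0/0/1
  103.175.160.0/19 (103.175.160.0 - 103.175.191.255) -> ge-0/0/4
More-specific entries that do NOT match:
  103.175.161.96/30 (103.175.161.96 - 103.175.161.99) does not contain 103.175.161.104
  103.175.161.192/26 (103.175.161.192 - 103.175.161.255) does not contain 103.175.161.104
  103.175.163.64/26 (103.175.163.64 - 103.175.163.127) does not contain 103.175.161.104
  102.175.161.0/24 (102.175.161.0 - 102.175.161.255) does not contain 103.175.161.104
  71.175.160.0/23 (71.175.160.0 - 71.175.161.255) does not contain 103.175.161.104
  103.174.160.0/21 (103.174.160.0 - 103.174.167.255) does not contain 103.175.161.104
Longest matching prefix is /19 -> interface ge-0/0/4.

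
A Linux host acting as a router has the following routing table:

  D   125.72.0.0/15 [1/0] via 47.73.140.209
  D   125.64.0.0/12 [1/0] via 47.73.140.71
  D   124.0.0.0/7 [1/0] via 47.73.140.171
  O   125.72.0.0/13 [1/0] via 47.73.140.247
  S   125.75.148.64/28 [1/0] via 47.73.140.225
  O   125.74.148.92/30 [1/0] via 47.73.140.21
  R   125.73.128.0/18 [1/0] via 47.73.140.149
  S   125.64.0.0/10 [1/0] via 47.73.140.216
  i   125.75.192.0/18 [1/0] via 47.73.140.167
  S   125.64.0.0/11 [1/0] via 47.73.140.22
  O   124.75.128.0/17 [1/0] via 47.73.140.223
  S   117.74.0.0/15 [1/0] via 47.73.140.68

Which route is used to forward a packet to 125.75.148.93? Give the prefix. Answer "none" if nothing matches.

125.72.0.0/13

Entries matching 125.75.148.93:
  124.0.0.0/7 (124.0.0.0 - 125.255.255.255)
  125.64.0.0/10 (125.64.0.0 - 125.127.255.255)
  125.64.0.0/11 (125.64.0.0 - 125.95.255.255)
  125.64.0.0/12 (125.64.0.0 - 125.79.255.255)
  125.72.0.0/13 (125.72.0.0 - 125.79.255.255)
Most specific is 125.72.0.0/13.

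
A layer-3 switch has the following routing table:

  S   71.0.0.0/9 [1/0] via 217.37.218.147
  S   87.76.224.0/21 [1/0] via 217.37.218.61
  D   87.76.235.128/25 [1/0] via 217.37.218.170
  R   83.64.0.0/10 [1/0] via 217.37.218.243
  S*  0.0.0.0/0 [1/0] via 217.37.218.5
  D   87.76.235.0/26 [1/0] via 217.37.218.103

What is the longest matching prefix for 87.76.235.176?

Entries matching 87.76.235.176:
  0.0.0.0/0 (default, matches everything)
  87.76.235.128/25 (87.76.235.128 - 87.76.235.255)
Most specific is 87.76.235.128/25.

87.76.235.128/25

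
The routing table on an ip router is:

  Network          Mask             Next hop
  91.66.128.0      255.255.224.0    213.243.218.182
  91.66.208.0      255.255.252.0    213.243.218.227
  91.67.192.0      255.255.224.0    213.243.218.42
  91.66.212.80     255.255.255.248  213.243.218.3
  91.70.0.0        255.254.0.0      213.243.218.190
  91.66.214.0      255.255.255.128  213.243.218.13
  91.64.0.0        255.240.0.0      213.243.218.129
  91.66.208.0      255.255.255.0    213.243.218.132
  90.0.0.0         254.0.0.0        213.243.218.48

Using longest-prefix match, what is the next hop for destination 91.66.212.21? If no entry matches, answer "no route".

213.243.218.129

Routes whose prefix contains 91.66.212.21:
  90.0.0.0/7 (90.0.0.0 - 91.255.255.255) -> 213.243.218.48
  91.64.0.0/12 (91.64.0.0 - 91.79.255.255) -> 213.243.218.129
More-specific entries that do NOT match:
  91.66.212.80/29 (91.66.212.80 - 91.66.212.87) does not contain 91.66.212.21
  91.66.214.0/25 (91.66.214.0 - 91.66.214.127) does not contain 91.66.212.21
  91.66.208.0/24 (91.66.208.0 - 91.66.208.255) does not contain 91.66.212.21
  91.66.208.0/22 (91.66.208.0 - 91.66.211.255) does not contain 91.66.212.21
  91.66.128.0/19 (91.66.128.0 - 91.66.159.255) does not contain 91.66.212.21
  91.67.192.0/19 (91.67.192.0 - 91.67.223.255) does not contain 91.66.212.21
  91.70.0.0/15 (91.70.0.0 - 91.71.255.255) does not contain 91.66.212.21
Longest matching prefix is /12 -> next hop 213.243.218.129.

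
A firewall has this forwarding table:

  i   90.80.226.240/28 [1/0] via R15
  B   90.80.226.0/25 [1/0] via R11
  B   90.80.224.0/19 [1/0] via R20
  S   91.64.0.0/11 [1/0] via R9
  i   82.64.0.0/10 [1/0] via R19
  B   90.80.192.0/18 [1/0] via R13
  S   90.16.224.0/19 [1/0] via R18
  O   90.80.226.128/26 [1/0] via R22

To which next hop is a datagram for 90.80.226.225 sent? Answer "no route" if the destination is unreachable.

Routes whose prefix contains 90.80.226.225:
  90.80.192.0/18 (90.80.192.0 - 90.80.255.255) -> R13
  90.80.224.0/19 (90.80.224.0 - 90.80.255.255) -> R20
More-specific entries that do NOT match:
  90.80.226.240/28 (90.80.226.240 - 90.80.226.255) does not contain 90.80.226.225
  90.80.226.128/26 (90.80.226.128 - 90.80.226.191) does not contain 90.80.226.225
  90.80.226.0/25 (90.80.226.0 - 90.80.226.127) does not contain 90.80.226.225
Longest matching prefix is /19 -> next hop R20.

R20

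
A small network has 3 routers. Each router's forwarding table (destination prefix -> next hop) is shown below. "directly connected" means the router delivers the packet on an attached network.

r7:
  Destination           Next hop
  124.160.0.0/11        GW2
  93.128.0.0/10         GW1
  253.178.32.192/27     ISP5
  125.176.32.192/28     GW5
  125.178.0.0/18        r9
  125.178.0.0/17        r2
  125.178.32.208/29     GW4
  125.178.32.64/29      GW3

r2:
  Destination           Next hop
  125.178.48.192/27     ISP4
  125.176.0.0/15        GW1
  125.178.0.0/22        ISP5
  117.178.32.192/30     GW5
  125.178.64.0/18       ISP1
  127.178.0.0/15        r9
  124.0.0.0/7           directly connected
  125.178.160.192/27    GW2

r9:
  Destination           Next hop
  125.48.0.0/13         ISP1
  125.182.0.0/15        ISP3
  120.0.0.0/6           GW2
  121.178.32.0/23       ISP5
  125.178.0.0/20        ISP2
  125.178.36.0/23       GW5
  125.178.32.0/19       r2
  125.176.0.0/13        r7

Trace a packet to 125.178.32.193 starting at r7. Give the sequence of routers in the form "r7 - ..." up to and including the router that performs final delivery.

r7 - r9 - r2

At r7: longest match for 125.178.32.193 is 125.178.0.0/18 -> r9
At r9: longest match for 125.178.32.193 is 125.178.32.0/19 -> r2
At r2: longest match for 125.178.32.193 is 124.0.0.0/7 -> directly connected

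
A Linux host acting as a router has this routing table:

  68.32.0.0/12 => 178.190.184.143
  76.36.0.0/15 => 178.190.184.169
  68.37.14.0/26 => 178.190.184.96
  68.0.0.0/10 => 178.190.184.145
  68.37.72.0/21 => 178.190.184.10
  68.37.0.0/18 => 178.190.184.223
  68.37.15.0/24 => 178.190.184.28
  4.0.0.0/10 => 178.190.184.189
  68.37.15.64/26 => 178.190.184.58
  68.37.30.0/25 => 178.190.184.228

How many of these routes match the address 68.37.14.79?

3

Prefixes containing 68.37.14.79:
  68.0.0.0/10 (68.0.0.0 - 68.63.255.255)
  68.32.0.0/12 (68.32.0.0 - 68.47.255.255)
  68.37.0.0/18 (68.37.0.0 - 68.37.63.255)
Total matching entries: 3.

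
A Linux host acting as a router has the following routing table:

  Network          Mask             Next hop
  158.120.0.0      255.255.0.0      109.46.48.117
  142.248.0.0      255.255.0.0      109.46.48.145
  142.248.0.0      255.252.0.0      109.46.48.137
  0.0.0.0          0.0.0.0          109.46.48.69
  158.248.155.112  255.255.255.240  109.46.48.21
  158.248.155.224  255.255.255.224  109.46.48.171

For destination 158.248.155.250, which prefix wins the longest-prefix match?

Entries matching 158.248.155.250:
  0.0.0.0/0 (default, matches everything)
  158.248.155.224/27 (158.248.155.224 - 158.248.155.255)
Most specific is 158.248.155.224/27.

158.248.155.224/27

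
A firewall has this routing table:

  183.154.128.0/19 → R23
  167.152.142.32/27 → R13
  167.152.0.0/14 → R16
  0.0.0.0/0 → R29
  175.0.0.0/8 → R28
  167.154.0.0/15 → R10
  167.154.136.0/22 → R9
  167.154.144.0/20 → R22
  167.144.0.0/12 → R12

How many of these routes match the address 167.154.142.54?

4

Prefixes containing 167.154.142.54:
  0.0.0.0/0 (default, matches everything)
  167.144.0.0/12 (167.144.0.0 - 167.159.255.255)
  167.152.0.0/14 (167.152.0.0 - 167.155.255.255)
  167.154.0.0/15 (167.154.0.0 - 167.155.255.255)
Total matching entries: 4.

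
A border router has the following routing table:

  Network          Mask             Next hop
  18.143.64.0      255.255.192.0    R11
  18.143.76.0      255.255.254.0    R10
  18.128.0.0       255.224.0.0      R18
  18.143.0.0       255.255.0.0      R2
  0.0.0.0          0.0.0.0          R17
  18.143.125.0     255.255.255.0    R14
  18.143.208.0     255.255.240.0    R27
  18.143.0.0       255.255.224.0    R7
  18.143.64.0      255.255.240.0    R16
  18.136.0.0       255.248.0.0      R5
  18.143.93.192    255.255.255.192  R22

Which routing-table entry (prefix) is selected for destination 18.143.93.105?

18.143.64.0/18

Entries matching 18.143.93.105:
  0.0.0.0/0 (default, matches everything)
  18.128.0.0/11 (18.128.0.0 - 18.159.255.255)
  18.136.0.0/13 (18.136.0.0 - 18.143.255.255)
  18.143.0.0/16 (18.143.0.0 - 18.143.255.255)
  18.143.64.0/18 (18.143.64.0 - 18.143.127.255)
Most specific is 18.143.64.0/18.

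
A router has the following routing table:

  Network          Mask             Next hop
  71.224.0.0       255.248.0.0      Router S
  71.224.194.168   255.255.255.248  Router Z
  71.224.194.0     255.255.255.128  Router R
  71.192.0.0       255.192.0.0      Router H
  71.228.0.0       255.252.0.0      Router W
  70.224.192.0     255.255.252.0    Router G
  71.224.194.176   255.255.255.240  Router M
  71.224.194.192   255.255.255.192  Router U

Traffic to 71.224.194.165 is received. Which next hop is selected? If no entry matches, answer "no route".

Router S

Routes whose prefix contains 71.224.194.165:
  71.192.0.0/10 (71.192.0.0 - 71.255.255.255) -> Router H
  71.224.0.0/13 (71.224.0.0 - 71.231.255.255) -> Router S
More-specific entries that do NOT match:
  71.224.194.168/29 (71.224.194.168 - 71.224.194.175) does not contain 71.224.194.165
  71.224.194.176/28 (71.224.194.176 - 71.224.194.191) does not contain 71.224.194.165
  71.224.194.192/26 (71.224.194.192 - 71.224.194.255) does not contain 71.224.194.165
  71.224.194.0/25 (71.224.194.0 - 71.224.194.127) does not contain 71.224.194.165
  70.224.192.0/22 (70.224.192.0 - 70.224.195.255) does not contain 71.224.194.165
  71.228.0.0/14 (71.228.0.0 - 71.231.255.255) does not contain 71.224.194.165
Longest matching prefix is /13 -> next hop Router S.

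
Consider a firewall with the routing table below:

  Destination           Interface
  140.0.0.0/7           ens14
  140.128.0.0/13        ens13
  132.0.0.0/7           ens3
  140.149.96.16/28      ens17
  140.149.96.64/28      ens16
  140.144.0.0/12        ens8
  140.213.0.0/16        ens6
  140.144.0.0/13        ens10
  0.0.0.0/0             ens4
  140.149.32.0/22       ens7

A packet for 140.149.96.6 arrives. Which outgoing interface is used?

Routes whose prefix contains 140.149.96.6:
  0.0.0.0/0 (default, matches everything) -> ens4
  140.0.0.0/7 (140.0.0.0 - 141.255.255.255) -> ens14
  140.144.0.0/12 (140.144.0.0 - 140.159.255.255) -> ens8
  140.144.0.0/13 (140.144.0.0 - 140.151.255.255) -> ens10
More-specific entries that do NOT match:
  140.149.96.16/28 (140.149.96.16 - 140.149.96.31) does not contain 140.149.96.6
  140.149.96.64/28 (140.149.96.64 - 140.149.96.79) does not contain 140.149.96.6
  140.149.32.0/22 (140.149.32.0 - 140.149.35.255) does not contain 140.149.96.6
  140.213.0.0/16 (140.213.0.0 - 140.213.255.255) does not contain 140.149.96.6
Longest matching prefix is /13 -> interface ens10.

ens10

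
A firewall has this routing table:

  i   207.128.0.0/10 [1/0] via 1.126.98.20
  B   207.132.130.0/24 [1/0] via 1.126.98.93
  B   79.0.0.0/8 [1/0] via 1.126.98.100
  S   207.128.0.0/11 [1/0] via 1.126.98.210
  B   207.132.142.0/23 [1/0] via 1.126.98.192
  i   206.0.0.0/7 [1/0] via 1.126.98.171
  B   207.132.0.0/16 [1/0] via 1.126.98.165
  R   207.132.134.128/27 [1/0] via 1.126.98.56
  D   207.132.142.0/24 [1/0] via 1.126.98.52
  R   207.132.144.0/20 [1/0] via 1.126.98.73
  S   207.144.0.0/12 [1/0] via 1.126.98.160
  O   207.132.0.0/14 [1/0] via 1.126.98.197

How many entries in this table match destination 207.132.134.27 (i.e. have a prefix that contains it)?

5

Prefixes containing 207.132.134.27:
  206.0.0.0/7 (206.0.0.0 - 207.255.255.255)
  207.128.0.0/10 (207.128.0.0 - 207.191.255.255)
  207.128.0.0/11 (207.128.0.0 - 207.159.255.255)
  207.132.0.0/14 (207.132.0.0 - 207.135.255.255)
  207.132.0.0/16 (207.132.0.0 - 207.132.255.255)
Total matching entries: 5.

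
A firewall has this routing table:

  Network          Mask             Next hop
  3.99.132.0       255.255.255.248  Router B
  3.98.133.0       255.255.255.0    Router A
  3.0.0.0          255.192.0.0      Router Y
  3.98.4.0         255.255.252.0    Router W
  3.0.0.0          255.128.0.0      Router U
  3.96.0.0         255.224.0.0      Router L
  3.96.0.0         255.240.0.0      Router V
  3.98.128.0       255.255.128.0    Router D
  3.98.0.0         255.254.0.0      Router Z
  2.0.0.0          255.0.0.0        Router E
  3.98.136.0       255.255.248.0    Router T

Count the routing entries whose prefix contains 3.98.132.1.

Prefixes containing 3.98.132.1:
  3.0.0.0/9 (3.0.0.0 - 3.127.255.255)
  3.96.0.0/11 (3.96.0.0 - 3.127.255.255)
  3.96.0.0/12 (3.96.0.0 - 3.111.255.255)
  3.98.0.0/15 (3.98.0.0 - 3.99.255.255)
  3.98.128.0/17 (3.98.128.0 - 3.98.255.255)
Total matching entries: 5.

5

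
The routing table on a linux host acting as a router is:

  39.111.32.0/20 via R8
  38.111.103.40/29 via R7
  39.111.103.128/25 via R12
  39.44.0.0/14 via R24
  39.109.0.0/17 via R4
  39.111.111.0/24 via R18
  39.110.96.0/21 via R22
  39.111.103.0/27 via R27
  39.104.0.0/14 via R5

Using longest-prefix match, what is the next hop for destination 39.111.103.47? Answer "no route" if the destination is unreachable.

No entry's prefix contains 39.111.103.47; there is no default route.

no route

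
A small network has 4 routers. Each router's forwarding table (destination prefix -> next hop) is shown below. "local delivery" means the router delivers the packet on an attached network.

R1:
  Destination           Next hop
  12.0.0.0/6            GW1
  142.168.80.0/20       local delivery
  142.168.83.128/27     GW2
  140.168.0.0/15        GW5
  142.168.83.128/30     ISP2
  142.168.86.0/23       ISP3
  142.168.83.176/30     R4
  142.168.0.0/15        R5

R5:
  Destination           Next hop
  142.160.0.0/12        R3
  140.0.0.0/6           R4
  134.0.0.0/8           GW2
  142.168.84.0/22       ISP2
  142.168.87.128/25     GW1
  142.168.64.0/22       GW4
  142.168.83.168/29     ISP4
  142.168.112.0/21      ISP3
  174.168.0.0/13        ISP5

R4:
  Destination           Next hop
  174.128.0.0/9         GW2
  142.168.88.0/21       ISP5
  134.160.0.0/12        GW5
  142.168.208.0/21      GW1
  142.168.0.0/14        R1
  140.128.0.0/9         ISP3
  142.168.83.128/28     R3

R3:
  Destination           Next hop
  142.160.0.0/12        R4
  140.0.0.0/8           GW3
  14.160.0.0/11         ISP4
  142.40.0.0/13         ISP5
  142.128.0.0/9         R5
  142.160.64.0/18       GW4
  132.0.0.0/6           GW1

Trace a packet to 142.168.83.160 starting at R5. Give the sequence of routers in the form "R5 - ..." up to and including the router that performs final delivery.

At R5: longest match for 142.168.83.160 is 142.160.0.0/12 -> R3
At R3: longest match for 142.168.83.160 is 142.160.0.0/12 -> R4
At R4: longest match for 142.168.83.160 is 142.168.0.0/14 -> R1
At R1: longest match for 142.168.83.160 is 142.168.80.0/20 -> local delivery

R5 - R3 - R4 - R1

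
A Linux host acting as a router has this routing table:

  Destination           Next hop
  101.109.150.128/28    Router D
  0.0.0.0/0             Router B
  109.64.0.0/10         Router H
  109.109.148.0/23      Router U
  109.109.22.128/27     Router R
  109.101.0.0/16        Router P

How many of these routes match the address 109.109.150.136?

Prefixes containing 109.109.150.136:
  0.0.0.0/0 (default, matches everything)
  109.64.0.0/10 (109.64.0.0 - 109.127.255.255)
Total matching entries: 2.

2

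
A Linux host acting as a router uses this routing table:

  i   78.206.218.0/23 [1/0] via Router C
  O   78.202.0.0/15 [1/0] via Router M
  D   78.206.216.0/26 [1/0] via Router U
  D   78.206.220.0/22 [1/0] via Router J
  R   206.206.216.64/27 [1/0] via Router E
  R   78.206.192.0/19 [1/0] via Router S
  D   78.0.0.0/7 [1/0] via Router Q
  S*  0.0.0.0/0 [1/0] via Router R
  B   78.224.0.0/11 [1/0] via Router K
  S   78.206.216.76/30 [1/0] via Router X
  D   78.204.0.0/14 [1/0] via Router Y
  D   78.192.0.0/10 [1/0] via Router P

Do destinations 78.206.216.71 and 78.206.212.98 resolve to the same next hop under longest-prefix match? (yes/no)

78.206.216.71: longest match 78.206.192.0/19 -> Router S
78.206.212.98: longest match 78.206.192.0/19 -> Router S

yes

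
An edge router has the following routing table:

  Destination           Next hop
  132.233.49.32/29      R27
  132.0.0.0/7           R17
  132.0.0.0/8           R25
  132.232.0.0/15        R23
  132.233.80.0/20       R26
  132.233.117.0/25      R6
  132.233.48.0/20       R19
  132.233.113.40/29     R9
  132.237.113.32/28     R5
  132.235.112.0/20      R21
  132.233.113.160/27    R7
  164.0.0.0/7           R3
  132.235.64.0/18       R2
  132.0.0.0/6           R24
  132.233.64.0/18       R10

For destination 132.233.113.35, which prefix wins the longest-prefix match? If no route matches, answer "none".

132.233.64.0/18

Entries matching 132.233.113.35:
  132.0.0.0/6 (132.0.0.0 - 135.255.255.255)
  132.0.0.0/7 (132.0.0.0 - 133.255.255.255)
  132.0.0.0/8 (132.0.0.0 - 132.255.255.255)
  132.232.0.0/15 (132.232.0.0 - 132.233.255.255)
  132.233.64.0/18 (132.233.64.0 - 132.233.127.255)
Most specific is 132.233.64.0/18.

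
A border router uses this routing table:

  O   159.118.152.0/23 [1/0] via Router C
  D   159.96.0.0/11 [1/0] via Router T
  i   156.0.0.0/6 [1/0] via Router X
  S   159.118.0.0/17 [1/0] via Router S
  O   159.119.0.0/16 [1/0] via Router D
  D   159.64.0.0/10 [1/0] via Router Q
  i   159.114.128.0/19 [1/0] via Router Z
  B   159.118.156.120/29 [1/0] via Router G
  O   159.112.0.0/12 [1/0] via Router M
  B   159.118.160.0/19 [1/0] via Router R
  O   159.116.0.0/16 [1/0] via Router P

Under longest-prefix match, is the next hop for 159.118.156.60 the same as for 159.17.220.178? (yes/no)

no

159.118.156.60: longest match 159.112.0.0/12 -> Router M
159.17.220.178: longest match 156.0.0.0/6 -> Router X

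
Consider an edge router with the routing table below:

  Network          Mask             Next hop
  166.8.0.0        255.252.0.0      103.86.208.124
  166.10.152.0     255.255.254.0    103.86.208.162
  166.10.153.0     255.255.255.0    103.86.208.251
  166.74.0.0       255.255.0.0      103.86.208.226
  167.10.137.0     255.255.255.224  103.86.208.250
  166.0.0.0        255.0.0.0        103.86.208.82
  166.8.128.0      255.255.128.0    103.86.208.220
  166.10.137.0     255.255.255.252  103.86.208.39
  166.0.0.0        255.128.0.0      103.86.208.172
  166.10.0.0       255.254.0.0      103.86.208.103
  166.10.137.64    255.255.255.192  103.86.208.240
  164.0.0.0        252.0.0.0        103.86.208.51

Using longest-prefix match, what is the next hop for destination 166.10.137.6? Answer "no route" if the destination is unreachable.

103.86.208.103

Routes whose prefix contains 166.10.137.6:
  164.0.0.0/6 (164.0.0.0 - 167.255.255.255) -> 103.86.208.51
  166.0.0.0/8 (166.0.0.0 - 166.255.255.255) -> 103.86.208.82
  166.0.0.0/9 (166.0.0.0 - 166.127.255.255) -> 103.86.208.172
  166.8.0.0/14 (166.8.0.0 - 166.11.255.255) -> 103.86.208.124
  166.10.0.0/15 (166.10.0.0 - 166.11.255.255) -> 103.86.208.103
More-specific entries that do NOT match:
  166.10.137.0/30 (166.10.137.0 - 166.10.137.3) does not contain 166.10.137.6
  167.10.137.0/27 (167.10.137.0 - 167.10.137.31) does not contain 166.10.137.6
  166.10.137.64/26 (166.10.137.64 - 166.10.137.127) does not contain 166.10.137.6
  166.10.153.0/24 (166.10.153.0 - 166.10.153.255) does not contain 166.10.137.6
  166.10.152.0/23 (166.10.152.0 - 166.10.153.255) does not contain 166.10.137.6
  166.8.128.0/17 (166.8.128.0 - 166.8.255.255) does not contain 166.10.137.6
  166.74.0.0/16 (166.74.0.0 - 166.74.255.255) does not contain 166.10.137.6
Longest matching prefix is /15 -> next hop 103.86.208.103.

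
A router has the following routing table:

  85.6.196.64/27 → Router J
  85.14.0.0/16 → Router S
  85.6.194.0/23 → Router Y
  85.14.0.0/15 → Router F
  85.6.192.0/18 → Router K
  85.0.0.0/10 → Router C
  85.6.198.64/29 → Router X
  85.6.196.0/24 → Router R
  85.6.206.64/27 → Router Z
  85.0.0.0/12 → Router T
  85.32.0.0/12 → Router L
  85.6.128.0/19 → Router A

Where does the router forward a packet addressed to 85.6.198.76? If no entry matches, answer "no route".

Router K

Routes whose prefix contains 85.6.198.76:
  85.0.0.0/10 (85.0.0.0 - 85.63.255.255) -> Router C
  85.0.0.0/12 (85.0.0.0 - 85.15.255.255) -> Router T
  85.6.192.0/18 (85.6.192.0 - 85.6.255.255) -> Router K
More-specific entries that do NOT match:
  85.6.198.64/29 (85.6.198.64 - 85.6.198.71) does not contain 85.6.198.76
  85.6.196.64/27 (85.6.196.64 - 85.6.196.95) does not contain 85.6.198.76
  85.6.206.64/27 (85.6.206.64 - 85.6.206.95) does not contain 85.6.198.76
  85.6.196.0/24 (85.6.196.0 - 85.6.196.255) does not contain 85.6.198.76
  85.6.194.0/23 (85.6.194.0 - 85.6.195.255) does not contain 85.6.198.76
  85.6.128.0/19 (85.6.128.0 - 85.6.159.255) does not contain 85.6.198.76
Longest matching prefix is /18 -> next hop Router K.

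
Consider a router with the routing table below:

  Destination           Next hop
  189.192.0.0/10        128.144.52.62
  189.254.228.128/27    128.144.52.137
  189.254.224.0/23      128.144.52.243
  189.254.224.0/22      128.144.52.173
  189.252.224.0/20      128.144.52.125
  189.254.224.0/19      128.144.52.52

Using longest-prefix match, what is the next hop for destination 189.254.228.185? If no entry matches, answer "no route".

Routes whose prefix contains 189.254.228.185:
  189.192.0.0/10 (189.192.0.0 - 189.255.255.255) -> 128.144.52.62
  189.254.224.0/19 (189.254.224.0 - 189.254.255.255) -> 128.144.52.52
More-specific entries that do NOT match:
  189.254.228.128/27 (189.254.228.128 - 189.254.228.159) does not contain 189.254.228.185
  189.254.224.0/23 (189.254.224.0 - 189.254.225.255) does not contain 189.254.228.185
  189.254.224.0/22 (189.254.224.0 - 189.254.227.255) does not contain 189.254.228.185
  189.252.224.0/20 (189.252.224.0 - 189.252.239.255) does not contain 189.254.228.185
Longest matching prefix is /19 -> next hop 128.144.52.52.

128.144.52.52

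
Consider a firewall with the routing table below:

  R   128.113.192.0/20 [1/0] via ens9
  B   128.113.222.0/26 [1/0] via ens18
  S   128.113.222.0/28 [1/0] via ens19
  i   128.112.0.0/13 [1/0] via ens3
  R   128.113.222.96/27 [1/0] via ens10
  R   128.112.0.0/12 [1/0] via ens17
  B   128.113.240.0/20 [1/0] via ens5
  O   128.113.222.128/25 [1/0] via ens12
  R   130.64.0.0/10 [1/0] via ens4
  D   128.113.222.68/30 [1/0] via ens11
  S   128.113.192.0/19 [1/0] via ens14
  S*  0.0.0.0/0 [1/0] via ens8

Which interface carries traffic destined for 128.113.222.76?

ens14

Routes whose prefix contains 128.113.222.76:
  0.0.0.0/0 (default, matches everything) -> ens8
  128.112.0.0/12 (128.112.0.0 - 128.127.255.255) -> ens17
  128.112.0.0/13 (128.112.0.0 - 128.119.255.255) -> ens3
  128.113.192.0/19 (128.113.192.0 - 128.113.223.255) -> ens14
More-specific entries that do NOT match:
  128.113.222.68/30 (128.113.222.68 - 128.113.222.71) does not contain 128.113.222.76
  128.113.222.0/28 (128.113.222.0 - 128.113.222.15) does not contain 128.113.222.76
  128.113.222.96/27 (128.113.222.96 - 128.113.222.127) does not contain 128.113.222.76
  128.113.222.0/26 (128.113.222.0 - 128.113.222.63) does not contain 128.113.222.76
  128.113.222.128/25 (128.113.222.128 - 128.113.222.255) does not contain 128.113.222.76
  128.113.192.0/20 (128.113.192.0 - 128.113.207.255) does not contain 128.113.222.76
  128.113.240.0/20 (128.113.240.0 - 128.113.255.255) does not contain 128.113.222.76
Longest matching prefix is /19 -> interface ens14.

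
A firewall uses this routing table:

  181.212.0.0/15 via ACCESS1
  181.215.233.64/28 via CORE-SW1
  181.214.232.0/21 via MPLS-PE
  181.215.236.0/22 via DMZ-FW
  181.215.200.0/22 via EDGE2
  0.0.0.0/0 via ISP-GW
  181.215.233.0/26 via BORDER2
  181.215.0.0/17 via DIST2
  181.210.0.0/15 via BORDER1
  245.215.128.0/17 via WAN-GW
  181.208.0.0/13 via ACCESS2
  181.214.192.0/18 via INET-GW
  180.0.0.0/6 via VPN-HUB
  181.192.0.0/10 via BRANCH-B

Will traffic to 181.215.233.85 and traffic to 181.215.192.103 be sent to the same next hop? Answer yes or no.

yes

181.215.233.85: longest match 181.208.0.0/13 -> ACCESS2
181.215.192.103: longest match 181.208.0.0/13 -> ACCESS2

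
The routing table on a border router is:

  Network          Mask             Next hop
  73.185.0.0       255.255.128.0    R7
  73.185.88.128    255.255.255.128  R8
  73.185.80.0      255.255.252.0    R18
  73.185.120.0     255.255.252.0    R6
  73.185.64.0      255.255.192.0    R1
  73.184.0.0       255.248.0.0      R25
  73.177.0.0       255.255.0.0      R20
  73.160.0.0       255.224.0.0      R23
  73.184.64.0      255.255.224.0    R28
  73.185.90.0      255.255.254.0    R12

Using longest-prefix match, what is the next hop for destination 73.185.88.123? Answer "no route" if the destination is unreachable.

R1

Routes whose prefix contains 73.185.88.123:
  73.160.0.0/11 (73.160.0.0 - 73.191.255.255) -> R23
  73.184.0.0/13 (73.184.0.0 - 73.191.255.255) -> R25
  73.185.0.0/17 (73.185.0.0 - 73.185.127.255) -> R7
  73.185.64.0/18 (73.185.64.0 - 73.185.127.255) -> R1
More-specific entries that do NOT match:
  73.185.88.128/25 (73.185.88.128 - 73.185.88.255) does not contain 73.185.88.123
  73.185.90.0/23 (73.185.90.0 - 73.185.91.255) does not contain 73.185.88.123
  73.185.80.0/22 (73.185.80.0 - 73.185.83.255) does not contain 73.185.88.123
  73.185.120.0/22 (73.185.120.0 - 73.185.123.255) does not contain 73.185.88.123
  73.184.64.0/19 (73.184.64.0 - 73.184.95.255) does not contain 73.185.88.123
Longest matching prefix is /18 -> next hop R1.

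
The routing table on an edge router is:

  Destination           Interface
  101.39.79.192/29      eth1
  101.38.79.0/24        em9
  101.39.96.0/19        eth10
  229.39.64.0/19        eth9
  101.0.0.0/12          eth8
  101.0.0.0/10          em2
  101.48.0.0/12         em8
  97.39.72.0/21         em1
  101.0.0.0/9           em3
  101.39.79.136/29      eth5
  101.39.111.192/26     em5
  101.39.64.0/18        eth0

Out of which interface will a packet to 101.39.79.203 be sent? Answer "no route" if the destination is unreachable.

Routes whose prefix contains 101.39.79.203:
  101.0.0.0/9 (101.0.0.0 - 101.127.255.255) -> em3
  101.0.0.0/10 (101.0.0.0 - 101.63.255.255) -> em2
  101.39.64.0/18 (101.39.64.0 - 101.39.127.255) -> eth0
More-specific entries that do NOT match:
  101.39.79.192/29 (101.39.79.192 - 101.39.79.199) does not contain 101.39.79.203
  101.39.79.136/29 (101.39.79.136 - 101.39.79.143) does not contain 101.39.79.203
  101.39.111.192/26 (101.39.111.192 - 101.39.111.255) does not contain 101.39.79.203
  101.38.79.0/24 (101.38.79.0 - 101.38.79.255) does not contain 101.39.79.203
  97.39.72.0/21 (97.39.72.0 - 97.39.79.255) does not contain 101.39.79.203
  101.39.96.0/19 (101.39.96.0 - 101.39.127.255) does not contain 101.39.79.203
  229.39.64.0/19 (229.39.64.0 - 229.39.95.255) does not contain 101.39.79.203
Longest matching prefix is /18 -> interface eth0.

eth0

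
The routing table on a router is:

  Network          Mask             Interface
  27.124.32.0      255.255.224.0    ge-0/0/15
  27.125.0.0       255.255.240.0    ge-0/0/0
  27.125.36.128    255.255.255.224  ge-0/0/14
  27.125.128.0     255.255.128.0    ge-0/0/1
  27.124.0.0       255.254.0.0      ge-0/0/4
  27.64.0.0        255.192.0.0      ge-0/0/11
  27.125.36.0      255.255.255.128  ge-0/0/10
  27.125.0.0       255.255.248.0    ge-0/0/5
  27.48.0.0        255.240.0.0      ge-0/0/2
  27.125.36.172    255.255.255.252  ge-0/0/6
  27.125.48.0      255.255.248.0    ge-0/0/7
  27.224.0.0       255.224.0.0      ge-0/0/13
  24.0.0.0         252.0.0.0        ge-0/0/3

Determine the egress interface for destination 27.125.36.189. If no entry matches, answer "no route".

ge-0/0/4

Routes whose prefix contains 27.125.36.189:
  24.0.0.0/6 (24.0.0.0 - 27.255.255.255) -> ge-0/0/3
  27.64.0.0/10 (27.64.0.0 - 27.127.255.255) -> ge-0/0/11
  27.124.0.0/15 (27.124.0.0 - 27.125.255.255) -> ge-0/0/4
More-specific entries that do NOT match:
  27.125.36.172/30 (27.125.36.172 - 27.125.36.175) does not contain 27.125.36.189
  27.125.36.128/27 (27.125.36.128 - 27.125.36.159) does not contain 27.125.36.189
  27.125.36.0/25 (27.125.36.0 - 27.125.36.127) does not contain 27.125.36.189
  27.125.0.0/21 (27.125.0.0 - 27.125.7.255) does not contain 27.125.36.189
  27.125.48.0/21 (27.125.48.0 - 27.125.55.255) does not contain 27.125.36.189
  27.125.0.0/20 (27.125.0.0 - 27.125.15.255) does not contain 27.125.36.189
  27.124.32.0/19 (27.124.32.0 - 27.124.63.255) does not contain 27.125.36.189
  27.125.128.0/17 (27.125.128.0 - 27.125.255.255) does not contain 27.125.36.189
Longest matching prefix is /15 -> interface ge-0/0/4.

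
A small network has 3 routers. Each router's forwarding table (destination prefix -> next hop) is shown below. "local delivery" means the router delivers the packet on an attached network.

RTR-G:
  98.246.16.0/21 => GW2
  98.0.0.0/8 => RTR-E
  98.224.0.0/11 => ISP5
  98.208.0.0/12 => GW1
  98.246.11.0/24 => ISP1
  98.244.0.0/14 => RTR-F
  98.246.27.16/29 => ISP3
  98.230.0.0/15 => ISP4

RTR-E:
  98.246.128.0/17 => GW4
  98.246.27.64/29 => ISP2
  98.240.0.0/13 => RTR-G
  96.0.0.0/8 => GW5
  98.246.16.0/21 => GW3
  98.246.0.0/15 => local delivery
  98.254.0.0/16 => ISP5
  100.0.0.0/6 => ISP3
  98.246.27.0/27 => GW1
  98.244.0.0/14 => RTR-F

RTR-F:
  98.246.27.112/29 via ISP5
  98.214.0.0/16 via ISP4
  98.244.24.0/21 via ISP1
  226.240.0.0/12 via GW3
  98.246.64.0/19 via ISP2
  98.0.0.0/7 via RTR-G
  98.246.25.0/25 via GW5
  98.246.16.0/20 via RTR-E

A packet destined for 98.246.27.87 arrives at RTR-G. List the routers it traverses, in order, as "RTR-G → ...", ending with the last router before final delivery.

RTR-G → RTR-F → RTR-E

At RTR-G: longest match for 98.246.27.87 is 98.244.0.0/14 -> RTR-F
At RTR-F: longest match for 98.246.27.87 is 98.246.16.0/20 -> RTR-E
At RTR-E: longest match for 98.246.27.87 is 98.246.0.0/15 -> local delivery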